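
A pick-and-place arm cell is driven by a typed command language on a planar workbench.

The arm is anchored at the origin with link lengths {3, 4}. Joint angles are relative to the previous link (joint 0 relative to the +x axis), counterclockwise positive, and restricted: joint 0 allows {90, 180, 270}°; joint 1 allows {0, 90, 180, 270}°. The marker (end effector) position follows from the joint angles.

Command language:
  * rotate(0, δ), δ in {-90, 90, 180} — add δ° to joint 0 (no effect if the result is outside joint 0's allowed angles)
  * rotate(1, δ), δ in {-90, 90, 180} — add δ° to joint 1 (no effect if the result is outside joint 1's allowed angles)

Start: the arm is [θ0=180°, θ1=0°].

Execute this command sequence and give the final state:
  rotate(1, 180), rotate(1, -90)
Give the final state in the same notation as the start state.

[θ0=180°, θ1=90°]

from: [θ0=180°, θ1=0°]
t=1 rotate(1, 180) ⇒ [θ0=180°, θ1=180°]
t=2 rotate(1, -90) ⇒ [θ0=180°, θ1=90°]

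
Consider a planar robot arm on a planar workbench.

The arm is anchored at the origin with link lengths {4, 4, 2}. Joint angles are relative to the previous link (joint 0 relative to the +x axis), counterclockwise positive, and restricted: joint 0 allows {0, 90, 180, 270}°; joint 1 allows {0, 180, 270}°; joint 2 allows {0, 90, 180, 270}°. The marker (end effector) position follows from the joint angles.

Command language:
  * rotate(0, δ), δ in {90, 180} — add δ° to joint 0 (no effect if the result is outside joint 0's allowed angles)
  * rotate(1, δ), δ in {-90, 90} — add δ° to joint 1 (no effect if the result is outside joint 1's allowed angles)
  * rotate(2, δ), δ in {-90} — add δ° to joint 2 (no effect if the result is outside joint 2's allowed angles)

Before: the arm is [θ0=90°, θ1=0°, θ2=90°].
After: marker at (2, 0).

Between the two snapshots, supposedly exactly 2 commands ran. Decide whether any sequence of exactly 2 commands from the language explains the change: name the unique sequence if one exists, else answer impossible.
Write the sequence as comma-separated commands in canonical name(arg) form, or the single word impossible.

initial: [θ0=90°, θ1=0°, θ2=90°]
[1] after rotate(1, -90): [θ0=90°, θ1=270°, θ2=90°]
[2] after rotate(1, -90): [θ0=90°, θ1=180°, θ2=90°]
uniquely the one of 25 2-step routes that fits.

rotate(1, -90), rotate(1, -90)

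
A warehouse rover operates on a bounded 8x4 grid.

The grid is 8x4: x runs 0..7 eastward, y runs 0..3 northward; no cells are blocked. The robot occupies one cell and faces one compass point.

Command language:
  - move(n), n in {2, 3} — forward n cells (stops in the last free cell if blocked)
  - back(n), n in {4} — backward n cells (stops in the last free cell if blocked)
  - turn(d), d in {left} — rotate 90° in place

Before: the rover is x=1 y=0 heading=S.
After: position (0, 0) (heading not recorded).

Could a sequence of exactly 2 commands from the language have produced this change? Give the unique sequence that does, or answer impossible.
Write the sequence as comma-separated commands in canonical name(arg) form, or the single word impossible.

turn(left), back(4)

key: running back(4) before turn(left) would end elsewhere — order is forced
t0: x=1 y=0 heading=S
1. turn(left) → x=1 y=0 heading=E
2. back(4) → x=0 y=0 heading=E
all 16 alternatives checked — unique.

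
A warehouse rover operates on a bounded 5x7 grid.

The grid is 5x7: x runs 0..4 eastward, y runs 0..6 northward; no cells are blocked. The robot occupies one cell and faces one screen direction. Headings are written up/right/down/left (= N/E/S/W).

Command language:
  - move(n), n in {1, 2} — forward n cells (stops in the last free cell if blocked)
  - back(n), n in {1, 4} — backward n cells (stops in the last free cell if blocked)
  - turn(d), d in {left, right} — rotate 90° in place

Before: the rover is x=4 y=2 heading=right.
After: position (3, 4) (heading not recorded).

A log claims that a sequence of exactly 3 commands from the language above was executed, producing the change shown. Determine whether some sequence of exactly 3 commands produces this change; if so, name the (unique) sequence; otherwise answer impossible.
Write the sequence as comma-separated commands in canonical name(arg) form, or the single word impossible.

key: order matters: swapping back(1) and move(2) lands elsewhere
start: x=4 y=2 heading=right
1. back(1) → x=3 y=2 heading=right
2. turn(left) → x=3 y=2 heading=up
3. move(2) → x=3 y=4 heading=up
no rival 3-sequence matches.

back(1), turn(left), move(2)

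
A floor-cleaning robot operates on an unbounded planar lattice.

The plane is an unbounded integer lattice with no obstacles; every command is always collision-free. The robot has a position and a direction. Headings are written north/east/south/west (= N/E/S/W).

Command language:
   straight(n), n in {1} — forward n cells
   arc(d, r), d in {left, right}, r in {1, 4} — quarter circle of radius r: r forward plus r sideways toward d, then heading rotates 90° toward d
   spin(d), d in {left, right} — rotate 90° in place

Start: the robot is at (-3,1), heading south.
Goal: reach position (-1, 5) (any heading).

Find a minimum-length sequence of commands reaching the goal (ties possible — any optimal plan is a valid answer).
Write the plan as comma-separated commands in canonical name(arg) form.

from: at (-3,1), heading south
t=1 arc(right, 1) ⇒ at (-4,0), heading west
t=2 arc(right, 1) ⇒ at (-5,1), heading north
t=3 arc(right, 4) ⇒ at (-1,5), heading east
no 2-step plan works, so 3 is optimal.

arc(right, 1), arc(right, 1), arc(right, 4)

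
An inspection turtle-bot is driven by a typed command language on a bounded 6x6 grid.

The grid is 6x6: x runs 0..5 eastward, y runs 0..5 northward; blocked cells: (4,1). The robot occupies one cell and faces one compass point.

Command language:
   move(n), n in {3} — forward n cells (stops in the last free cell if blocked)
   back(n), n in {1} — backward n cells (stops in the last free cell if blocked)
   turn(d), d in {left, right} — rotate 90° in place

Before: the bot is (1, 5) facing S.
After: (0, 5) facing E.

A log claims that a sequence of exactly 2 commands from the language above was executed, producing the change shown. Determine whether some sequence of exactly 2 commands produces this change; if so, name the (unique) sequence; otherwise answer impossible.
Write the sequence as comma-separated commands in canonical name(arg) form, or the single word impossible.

turn(left), back(1)

key: running back(1) before turn(left) would end elsewhere — order is forced
start: (1, 5) facing S
1. turn(left) → (1, 5) facing E
2. back(1) → (0, 5) facing E
no rival 2-sequence matches.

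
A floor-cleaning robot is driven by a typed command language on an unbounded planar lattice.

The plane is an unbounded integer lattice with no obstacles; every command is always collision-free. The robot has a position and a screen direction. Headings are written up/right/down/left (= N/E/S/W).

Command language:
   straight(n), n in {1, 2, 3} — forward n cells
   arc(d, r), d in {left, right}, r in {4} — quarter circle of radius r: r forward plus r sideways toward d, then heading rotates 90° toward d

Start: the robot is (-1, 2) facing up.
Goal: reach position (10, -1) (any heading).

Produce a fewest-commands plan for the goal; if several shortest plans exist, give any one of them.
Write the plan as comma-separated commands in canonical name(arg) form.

arc(right, 4), straight(3), arc(right, 4), straight(3)

begin: (-1, 2) facing up
t=1 arc(right, 4) ⇒ (3, 6) facing right
t=2 straight(3) ⇒ (6, 6) facing right
t=3 arc(right, 4) ⇒ (10, 2) facing down
t=4 straight(3) ⇒ (10, -1) facing down
no 3-step plan works, so 4 is optimal.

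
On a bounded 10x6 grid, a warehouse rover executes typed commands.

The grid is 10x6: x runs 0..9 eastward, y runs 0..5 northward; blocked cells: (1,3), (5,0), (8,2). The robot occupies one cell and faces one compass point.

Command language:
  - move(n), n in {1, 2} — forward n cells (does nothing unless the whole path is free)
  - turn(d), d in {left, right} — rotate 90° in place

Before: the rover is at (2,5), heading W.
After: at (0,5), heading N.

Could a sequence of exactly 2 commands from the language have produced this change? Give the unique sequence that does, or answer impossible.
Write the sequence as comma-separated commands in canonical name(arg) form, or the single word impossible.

key: cell and facing (now N) both changed — the 2 commands mix motion and turning
from: at (2,5), heading W
step 1 (move(2)): at (0,5), heading W
step 2 (turn(right)): at (0,5), heading N
no rival 2-sequence matches.

move(2), turn(right)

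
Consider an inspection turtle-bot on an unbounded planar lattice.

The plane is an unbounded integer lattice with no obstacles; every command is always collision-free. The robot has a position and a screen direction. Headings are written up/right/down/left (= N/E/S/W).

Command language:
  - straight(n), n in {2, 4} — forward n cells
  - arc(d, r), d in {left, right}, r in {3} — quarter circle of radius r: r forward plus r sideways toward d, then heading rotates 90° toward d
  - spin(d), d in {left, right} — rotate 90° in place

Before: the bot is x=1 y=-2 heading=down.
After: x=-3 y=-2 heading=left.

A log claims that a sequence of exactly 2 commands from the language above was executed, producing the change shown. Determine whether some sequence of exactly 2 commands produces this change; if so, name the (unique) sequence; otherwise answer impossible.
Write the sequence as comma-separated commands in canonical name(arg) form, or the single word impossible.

key: running straight(4) before spin(right) would end elsewhere — order is forced
t0: x=1 y=-2 heading=down
[1] after spin(right): x=1 y=-2 heading=left
[2] after straight(4): x=-3 y=-2 heading=left
uniquely the one of 36 2-step routes that fits.

spin(right), straight(4)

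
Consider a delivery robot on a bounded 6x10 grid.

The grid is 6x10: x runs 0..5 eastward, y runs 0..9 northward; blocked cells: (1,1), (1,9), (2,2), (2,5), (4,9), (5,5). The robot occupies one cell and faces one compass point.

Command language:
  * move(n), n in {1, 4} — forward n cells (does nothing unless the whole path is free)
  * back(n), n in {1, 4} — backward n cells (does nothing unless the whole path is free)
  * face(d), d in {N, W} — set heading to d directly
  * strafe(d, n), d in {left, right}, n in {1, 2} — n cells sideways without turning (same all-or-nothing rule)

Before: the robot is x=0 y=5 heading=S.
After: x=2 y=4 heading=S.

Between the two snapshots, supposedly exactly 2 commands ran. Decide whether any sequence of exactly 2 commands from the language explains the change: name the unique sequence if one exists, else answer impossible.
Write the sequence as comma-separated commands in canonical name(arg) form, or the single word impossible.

key: running strafe(left, 2) before move(1) would end elsewhere — order is forced
initial: x=0 y=5 heading=S
[1] after move(1): x=0 y=4 heading=S
[2] after strafe(left, 2): x=2 y=4 heading=S
all 100 alternatives checked — unique.

move(1), strafe(left, 2)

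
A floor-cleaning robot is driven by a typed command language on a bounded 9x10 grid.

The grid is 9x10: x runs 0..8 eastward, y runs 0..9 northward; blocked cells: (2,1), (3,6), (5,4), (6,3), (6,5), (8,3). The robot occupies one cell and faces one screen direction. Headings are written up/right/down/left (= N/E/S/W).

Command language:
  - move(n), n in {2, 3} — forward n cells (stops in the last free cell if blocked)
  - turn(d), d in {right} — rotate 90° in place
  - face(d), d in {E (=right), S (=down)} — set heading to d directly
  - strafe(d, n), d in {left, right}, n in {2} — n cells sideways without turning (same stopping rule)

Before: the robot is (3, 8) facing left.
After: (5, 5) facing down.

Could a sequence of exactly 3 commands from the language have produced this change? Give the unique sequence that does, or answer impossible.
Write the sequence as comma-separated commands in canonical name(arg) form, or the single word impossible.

key: cell and facing (now S) both changed — the 3 commands mix motion and turning
t0: (3, 8) facing left
step 1 (face(S)): (3, 8) facing down
step 2 (strafe(left, 2)): (5, 8) facing down
step 3 (move(3)): (5, 5) facing down
no other 3-command option fits: unique.

face(S), strafe(left, 2), move(3)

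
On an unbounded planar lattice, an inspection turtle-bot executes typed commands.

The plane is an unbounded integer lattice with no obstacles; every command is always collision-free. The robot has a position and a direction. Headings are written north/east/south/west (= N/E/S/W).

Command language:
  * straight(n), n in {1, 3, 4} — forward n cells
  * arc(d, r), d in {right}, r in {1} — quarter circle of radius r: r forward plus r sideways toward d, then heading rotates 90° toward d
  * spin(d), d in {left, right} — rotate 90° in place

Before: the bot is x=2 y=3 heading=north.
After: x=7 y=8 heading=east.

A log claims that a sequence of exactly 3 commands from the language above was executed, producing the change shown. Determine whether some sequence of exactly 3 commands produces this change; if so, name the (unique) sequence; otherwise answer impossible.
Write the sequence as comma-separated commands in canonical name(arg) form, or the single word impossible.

straight(4), arc(right, 1), straight(4)

key: position moved to (7,8) AND the heading swung to E — translation plus rotation needed
from: x=2 y=3 heading=north
t=1 straight(4) ⇒ x=2 y=7 heading=north
t=2 arc(right, 1) ⇒ x=3 y=8 heading=east
t=3 straight(4) ⇒ x=7 y=8 heading=east
all 216 alternatives checked — unique.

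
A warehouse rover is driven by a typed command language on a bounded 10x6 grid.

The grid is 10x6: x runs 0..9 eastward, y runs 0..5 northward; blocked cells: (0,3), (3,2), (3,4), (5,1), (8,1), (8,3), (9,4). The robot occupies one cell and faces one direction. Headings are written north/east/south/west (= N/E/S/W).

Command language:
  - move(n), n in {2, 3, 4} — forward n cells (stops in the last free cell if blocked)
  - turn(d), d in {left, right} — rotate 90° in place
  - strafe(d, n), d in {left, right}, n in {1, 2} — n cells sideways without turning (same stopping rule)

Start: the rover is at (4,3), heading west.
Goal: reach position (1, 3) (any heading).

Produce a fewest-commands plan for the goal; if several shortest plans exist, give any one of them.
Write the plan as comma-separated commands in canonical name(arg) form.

move(4)

from: at (4,3), heading west
[1] after move(4): at (1,3), heading west
minimal: 1 command(s), checked below 1.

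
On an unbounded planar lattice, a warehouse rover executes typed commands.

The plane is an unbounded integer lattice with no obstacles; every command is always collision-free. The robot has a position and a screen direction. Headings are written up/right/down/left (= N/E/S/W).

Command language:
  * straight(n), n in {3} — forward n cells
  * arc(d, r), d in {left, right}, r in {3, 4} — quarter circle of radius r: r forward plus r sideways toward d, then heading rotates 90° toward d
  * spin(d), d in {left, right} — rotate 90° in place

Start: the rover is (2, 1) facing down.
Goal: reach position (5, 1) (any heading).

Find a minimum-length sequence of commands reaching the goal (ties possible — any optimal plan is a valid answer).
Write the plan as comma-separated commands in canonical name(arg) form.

spin(left), straight(3)

t0: (2, 1) facing down
step 1 (spin(left)): (2, 1) facing right
step 2 (straight(3)): (5, 1) facing right
minimal: 2 command(s), checked below 2.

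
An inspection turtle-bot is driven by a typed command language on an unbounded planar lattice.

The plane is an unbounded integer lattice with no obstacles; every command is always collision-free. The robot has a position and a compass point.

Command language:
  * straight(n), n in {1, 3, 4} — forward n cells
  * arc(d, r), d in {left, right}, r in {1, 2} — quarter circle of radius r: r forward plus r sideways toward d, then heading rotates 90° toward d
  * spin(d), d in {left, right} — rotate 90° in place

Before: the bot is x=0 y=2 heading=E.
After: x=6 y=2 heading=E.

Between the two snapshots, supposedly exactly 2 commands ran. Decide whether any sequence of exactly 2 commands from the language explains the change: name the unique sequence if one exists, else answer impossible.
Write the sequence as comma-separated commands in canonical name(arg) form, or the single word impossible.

key: still facing E at the end — nothing in the sequence rotates
begin: x=0 y=2 heading=E
step 1 (straight(3)): x=3 y=2 heading=E
step 2 (straight(3)): x=6 y=2 heading=E
uniquely the one of 81 2-step routes that fits.

straight(3), straight(3)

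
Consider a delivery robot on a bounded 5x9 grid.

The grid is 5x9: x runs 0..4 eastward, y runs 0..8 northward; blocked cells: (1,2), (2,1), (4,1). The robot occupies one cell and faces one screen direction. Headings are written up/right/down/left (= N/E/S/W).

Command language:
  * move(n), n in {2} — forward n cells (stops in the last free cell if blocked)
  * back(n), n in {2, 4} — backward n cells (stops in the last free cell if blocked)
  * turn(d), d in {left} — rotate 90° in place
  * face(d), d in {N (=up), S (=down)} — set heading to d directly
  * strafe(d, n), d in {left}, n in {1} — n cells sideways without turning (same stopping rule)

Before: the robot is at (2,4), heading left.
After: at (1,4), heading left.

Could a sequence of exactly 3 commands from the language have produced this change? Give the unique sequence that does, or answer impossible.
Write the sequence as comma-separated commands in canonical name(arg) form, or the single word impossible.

face(N), strafe(left, 1), turn(left)

key: order matters: swapping face(N) and turn(left) lands elsewhere
t0: at (2,4), heading left
step 1 (face(N)): at (2,4), heading up
step 2 (strafe(left, 1)): at (1,4), heading up
step 3 (turn(left)): at (1,4), heading left
no other 3-command option fits: unique.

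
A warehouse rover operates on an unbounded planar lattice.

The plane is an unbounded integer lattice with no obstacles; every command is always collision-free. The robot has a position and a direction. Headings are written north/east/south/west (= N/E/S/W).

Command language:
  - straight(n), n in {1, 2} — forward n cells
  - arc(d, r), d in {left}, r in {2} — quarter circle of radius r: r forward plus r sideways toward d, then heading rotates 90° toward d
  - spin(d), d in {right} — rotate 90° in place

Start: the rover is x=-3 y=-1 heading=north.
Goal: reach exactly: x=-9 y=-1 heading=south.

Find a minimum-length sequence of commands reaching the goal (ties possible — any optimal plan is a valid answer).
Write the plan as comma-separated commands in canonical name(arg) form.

begin: x=-3 y=-1 heading=north
step 1 (arc(left, 2)): x=-5 y=1 heading=west
step 2 (straight(2)): x=-7 y=1 heading=west
step 3 (arc(left, 2)): x=-9 y=-1 heading=south
no 2-step plan works, so 3 is optimal.

arc(left, 2), straight(2), arc(left, 2)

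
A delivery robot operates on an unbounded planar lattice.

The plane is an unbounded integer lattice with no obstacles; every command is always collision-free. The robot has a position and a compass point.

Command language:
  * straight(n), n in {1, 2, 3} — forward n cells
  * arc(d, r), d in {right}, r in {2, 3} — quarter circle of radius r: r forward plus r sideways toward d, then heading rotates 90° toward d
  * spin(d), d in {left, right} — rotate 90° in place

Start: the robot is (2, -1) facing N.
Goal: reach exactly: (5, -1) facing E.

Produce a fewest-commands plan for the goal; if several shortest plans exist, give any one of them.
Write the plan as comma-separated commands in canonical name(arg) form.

from: (2, -1) facing N
step 1 (spin(right)): (2, -1) facing E
step 2 (straight(3)): (5, -1) facing E
nothing shorter than 2 reaches the goal.

spin(right), straight(3)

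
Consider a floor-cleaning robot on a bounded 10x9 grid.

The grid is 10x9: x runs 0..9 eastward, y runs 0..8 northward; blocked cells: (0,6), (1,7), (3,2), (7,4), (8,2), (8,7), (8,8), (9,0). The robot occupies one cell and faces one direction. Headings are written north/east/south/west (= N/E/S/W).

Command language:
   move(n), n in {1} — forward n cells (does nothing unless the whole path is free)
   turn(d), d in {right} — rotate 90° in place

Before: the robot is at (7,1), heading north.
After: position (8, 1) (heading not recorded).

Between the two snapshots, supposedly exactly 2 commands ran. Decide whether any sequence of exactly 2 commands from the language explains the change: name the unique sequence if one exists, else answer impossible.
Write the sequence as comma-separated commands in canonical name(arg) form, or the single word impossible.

key: running move(1) before turn(right) would end elsewhere — order is forced
t0: at (7,1), heading north
1. turn(right) → at (7,1), heading east
2. move(1) → at (8,1), heading east
uniquely the one of 4 2-step routes that fits.

turn(right), move(1)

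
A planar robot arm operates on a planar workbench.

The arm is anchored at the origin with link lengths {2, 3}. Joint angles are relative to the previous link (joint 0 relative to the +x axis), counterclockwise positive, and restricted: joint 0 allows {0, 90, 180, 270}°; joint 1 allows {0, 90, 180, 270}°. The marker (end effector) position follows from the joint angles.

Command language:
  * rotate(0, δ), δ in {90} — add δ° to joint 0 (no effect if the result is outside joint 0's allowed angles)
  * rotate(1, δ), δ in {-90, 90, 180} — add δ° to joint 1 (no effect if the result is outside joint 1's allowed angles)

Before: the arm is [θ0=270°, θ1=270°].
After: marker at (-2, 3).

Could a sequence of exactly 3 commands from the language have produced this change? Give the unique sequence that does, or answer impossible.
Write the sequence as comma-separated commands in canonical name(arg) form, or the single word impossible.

rotate(0, 90), rotate(0, 90), rotate(0, 90)

initial: [θ0=270°, θ1=270°]
t=1 rotate(0, 90) ⇒ [θ0=0°, θ1=270°]
t=2 rotate(0, 90) ⇒ [θ0=90°, θ1=270°]
t=3 rotate(0, 90) ⇒ [θ0=180°, θ1=270°]
no other 3-command option fits: unique.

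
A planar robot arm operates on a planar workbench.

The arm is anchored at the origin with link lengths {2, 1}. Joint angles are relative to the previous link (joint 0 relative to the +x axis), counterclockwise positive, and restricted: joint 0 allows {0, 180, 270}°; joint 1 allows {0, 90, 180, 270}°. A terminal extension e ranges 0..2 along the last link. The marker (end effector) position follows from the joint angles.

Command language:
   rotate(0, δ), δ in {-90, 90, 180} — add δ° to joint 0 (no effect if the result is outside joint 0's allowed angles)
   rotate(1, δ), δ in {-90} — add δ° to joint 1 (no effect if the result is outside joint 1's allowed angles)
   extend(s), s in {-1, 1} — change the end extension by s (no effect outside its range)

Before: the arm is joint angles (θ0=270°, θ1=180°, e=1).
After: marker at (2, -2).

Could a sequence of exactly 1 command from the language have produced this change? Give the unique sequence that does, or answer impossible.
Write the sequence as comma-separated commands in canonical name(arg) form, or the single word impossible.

from: joint angles (θ0=270°, θ1=180°, e=1)
[1] after rotate(1, -90): joint angles (θ0=270°, θ1=90°, e=1)
no rival 1-sequence matches.

rotate(1, -90)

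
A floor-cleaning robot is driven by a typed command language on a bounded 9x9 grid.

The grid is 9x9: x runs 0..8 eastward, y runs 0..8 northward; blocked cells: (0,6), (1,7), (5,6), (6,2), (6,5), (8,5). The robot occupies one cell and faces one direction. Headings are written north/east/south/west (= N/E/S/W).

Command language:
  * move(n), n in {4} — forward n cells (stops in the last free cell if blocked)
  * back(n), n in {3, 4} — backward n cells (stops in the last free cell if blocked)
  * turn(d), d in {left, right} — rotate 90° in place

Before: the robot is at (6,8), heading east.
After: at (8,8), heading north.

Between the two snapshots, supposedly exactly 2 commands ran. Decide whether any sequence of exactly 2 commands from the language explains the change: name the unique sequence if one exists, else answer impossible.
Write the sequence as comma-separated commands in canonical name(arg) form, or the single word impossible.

move(4), turn(left)

key: running turn(left) before move(4) would end elsewhere — order is forced
initial: at (6,8), heading east
t=1 move(4) ⇒ at (8,8), heading east
t=2 turn(left) ⇒ at (8,8), heading north
no rival 2-sequence matches.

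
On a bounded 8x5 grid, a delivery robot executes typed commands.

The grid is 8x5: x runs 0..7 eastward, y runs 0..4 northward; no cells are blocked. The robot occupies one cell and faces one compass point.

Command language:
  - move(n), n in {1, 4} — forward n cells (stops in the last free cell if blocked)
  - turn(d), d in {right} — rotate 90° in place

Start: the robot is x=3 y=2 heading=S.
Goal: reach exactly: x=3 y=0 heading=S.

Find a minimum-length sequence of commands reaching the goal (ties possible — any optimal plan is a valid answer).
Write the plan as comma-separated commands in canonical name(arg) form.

move(4)

initial: x=3 y=2 heading=S
[1] after move(4): x=3 y=0 heading=S
minimal: 1 command(s), checked below 1.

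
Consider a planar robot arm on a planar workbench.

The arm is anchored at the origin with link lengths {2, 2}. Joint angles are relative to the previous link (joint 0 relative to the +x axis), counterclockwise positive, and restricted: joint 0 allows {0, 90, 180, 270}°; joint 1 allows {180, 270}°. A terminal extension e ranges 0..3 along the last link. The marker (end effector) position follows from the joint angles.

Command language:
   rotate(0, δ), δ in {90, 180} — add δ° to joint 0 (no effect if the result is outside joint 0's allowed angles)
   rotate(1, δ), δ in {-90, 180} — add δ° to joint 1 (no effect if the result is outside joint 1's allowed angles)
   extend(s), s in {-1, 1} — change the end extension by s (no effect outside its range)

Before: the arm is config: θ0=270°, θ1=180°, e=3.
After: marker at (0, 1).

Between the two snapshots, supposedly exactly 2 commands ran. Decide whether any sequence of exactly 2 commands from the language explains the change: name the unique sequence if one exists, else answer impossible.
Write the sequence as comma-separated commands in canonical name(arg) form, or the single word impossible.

extend(-1), extend(-1)

from: config: θ0=270°, θ1=180°, e=3
t=1 extend(-1) ⇒ config: θ0=270°, θ1=180°, e=2
t=2 extend(-1) ⇒ config: θ0=270°, θ1=180°, e=1
no other 2-command option fits: unique.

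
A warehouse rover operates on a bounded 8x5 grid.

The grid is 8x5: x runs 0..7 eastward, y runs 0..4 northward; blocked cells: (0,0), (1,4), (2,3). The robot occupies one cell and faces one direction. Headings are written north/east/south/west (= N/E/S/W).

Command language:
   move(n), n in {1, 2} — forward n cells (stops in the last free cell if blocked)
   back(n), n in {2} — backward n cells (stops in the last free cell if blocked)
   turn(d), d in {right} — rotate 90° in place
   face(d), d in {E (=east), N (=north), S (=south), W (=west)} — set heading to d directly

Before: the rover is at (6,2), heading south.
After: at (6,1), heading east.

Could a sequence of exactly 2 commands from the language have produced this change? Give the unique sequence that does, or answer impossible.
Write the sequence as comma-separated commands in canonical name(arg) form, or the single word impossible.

key: cell and facing (now E) both changed — the 2 commands mix motion and turning
begin: at (6,2), heading south
t=1 move(1) ⇒ at (6,1), heading south
t=2 face(E) ⇒ at (6,1), heading east
all 64 alternatives checked — unique.

move(1), face(E)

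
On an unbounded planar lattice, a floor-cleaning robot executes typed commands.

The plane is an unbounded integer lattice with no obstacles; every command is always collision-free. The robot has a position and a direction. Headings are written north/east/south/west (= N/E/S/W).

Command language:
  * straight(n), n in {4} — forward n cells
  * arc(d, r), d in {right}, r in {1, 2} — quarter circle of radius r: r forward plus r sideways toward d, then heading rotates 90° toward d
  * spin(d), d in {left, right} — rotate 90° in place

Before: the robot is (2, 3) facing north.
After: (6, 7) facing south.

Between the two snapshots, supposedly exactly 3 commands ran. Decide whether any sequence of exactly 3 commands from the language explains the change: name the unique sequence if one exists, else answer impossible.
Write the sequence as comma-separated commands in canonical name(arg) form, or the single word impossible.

key: cell and facing (now S) both changed — the 3 commands mix motion and turning
begin: (2, 3) facing north
[1] after straight(4): (2, 7) facing north
[2] after arc(right, 2): (4, 9) facing east
[3] after arc(right, 2): (6, 7) facing south
no other 3-command option fits: unique.

straight(4), arc(right, 2), arc(right, 2)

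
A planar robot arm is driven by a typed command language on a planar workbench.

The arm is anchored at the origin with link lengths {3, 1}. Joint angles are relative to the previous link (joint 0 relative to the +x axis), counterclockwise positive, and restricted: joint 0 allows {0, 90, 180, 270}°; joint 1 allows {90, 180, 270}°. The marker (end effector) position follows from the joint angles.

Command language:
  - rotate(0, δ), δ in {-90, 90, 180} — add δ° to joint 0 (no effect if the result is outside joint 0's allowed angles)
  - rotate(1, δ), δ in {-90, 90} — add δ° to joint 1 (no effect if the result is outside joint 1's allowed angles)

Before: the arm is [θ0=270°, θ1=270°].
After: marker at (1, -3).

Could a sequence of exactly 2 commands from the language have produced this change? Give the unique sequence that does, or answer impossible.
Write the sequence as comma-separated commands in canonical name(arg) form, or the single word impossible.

rotate(1, -90), rotate(1, -90)

initial: [θ0=270°, θ1=270°]
t=1 rotate(1, -90) ⇒ [θ0=270°, θ1=180°]
t=2 rotate(1, -90) ⇒ [θ0=270°, θ1=90°]
no rival 2-sequence matches.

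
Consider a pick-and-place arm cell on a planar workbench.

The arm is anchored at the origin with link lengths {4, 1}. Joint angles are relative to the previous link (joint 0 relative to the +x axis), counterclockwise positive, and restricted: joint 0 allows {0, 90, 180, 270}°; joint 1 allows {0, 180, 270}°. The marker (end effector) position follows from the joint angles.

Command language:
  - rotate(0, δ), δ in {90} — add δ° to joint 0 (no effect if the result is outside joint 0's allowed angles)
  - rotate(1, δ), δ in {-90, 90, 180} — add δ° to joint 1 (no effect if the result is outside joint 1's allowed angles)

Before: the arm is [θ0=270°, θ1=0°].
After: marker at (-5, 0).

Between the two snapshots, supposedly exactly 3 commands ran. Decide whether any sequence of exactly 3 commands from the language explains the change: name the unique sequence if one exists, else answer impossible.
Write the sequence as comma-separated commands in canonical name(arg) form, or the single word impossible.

rotate(0, 90), rotate(0, 90), rotate(0, 90)

t0: [θ0=270°, θ1=0°]
t=1 rotate(0, 90) ⇒ [θ0=0°, θ1=0°]
t=2 rotate(0, 90) ⇒ [θ0=90°, θ1=0°]
t=3 rotate(0, 90) ⇒ [θ0=180°, θ1=0°]
no rival 3-sequence matches.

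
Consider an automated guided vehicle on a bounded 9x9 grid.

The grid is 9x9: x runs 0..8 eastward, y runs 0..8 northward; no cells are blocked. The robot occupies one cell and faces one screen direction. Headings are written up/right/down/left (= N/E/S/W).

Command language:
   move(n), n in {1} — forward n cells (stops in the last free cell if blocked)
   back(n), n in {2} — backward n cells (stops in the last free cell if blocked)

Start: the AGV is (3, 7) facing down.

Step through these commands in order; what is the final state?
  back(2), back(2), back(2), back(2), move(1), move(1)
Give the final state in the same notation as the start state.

initial: (3, 7) facing down
step 1 (back(2)): (3, 8) facing down
step 2 (back(2)): (3, 8) facing down
step 3 (back(2)): (3, 8) facing down
step 4 (back(2)): (3, 8) facing down
step 5 (move(1)): (3, 7) facing down
step 6 (move(1)): (3, 6) facing down

(3, 6) facing down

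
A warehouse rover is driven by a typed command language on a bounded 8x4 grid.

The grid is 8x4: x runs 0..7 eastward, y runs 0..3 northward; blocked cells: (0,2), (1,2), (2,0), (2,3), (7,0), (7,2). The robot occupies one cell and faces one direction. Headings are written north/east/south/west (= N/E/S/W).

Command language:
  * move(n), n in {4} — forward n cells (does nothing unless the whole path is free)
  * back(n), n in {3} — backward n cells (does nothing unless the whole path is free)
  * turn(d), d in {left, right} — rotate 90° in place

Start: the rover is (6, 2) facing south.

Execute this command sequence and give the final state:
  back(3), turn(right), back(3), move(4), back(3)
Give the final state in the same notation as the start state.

(5, 2) facing west

begin: (6, 2) facing south
step 1 (back(3)): (6, 2) facing south
step 2 (turn(right)): (6, 2) facing west
step 3 (back(3)): (6, 2) facing west
step 4 (move(4)): (2, 2) facing west
step 5 (back(3)): (5, 2) facing west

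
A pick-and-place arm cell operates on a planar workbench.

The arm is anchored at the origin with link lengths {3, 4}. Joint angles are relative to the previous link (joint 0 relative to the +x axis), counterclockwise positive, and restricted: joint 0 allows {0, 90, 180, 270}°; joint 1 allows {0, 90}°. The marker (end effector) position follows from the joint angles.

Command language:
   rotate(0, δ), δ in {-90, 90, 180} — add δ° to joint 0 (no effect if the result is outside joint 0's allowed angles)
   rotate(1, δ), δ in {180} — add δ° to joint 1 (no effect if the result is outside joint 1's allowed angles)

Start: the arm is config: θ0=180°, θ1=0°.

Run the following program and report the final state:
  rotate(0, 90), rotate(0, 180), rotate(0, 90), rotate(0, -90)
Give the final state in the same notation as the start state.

start: config: θ0=180°, θ1=0°
1. rotate(0, 90) → config: θ0=270°, θ1=0°
2. rotate(0, 180) → config: θ0=90°, θ1=0°
3. rotate(0, 90) → config: θ0=180°, θ1=0°
4. rotate(0, -90) → config: θ0=90°, θ1=0°

config: θ0=90°, θ1=0°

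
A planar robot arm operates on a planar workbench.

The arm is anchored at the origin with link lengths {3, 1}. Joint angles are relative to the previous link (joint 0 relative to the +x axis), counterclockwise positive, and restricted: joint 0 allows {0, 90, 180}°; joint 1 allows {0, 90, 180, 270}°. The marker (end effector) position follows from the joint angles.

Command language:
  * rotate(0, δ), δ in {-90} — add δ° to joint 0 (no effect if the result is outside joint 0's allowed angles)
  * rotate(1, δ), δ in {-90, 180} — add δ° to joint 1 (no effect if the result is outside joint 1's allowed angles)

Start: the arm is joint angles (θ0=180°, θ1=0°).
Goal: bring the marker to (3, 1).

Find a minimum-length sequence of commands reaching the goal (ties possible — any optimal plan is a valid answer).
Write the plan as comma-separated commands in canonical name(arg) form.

rotate(0, -90), rotate(0, -90), rotate(1, -90), rotate(1, 180)

initial: joint angles (θ0=180°, θ1=0°)
[1] after rotate(0, -90): joint angles (θ0=90°, θ1=0°)
[2] after rotate(0, -90): joint angles (θ0=0°, θ1=0°)
[3] after rotate(1, -90): joint angles (θ0=0°, θ1=270°)
[4] after rotate(1, 180): joint angles (θ0=0°, θ1=90°)
nothing shorter than 4 reaches the goal.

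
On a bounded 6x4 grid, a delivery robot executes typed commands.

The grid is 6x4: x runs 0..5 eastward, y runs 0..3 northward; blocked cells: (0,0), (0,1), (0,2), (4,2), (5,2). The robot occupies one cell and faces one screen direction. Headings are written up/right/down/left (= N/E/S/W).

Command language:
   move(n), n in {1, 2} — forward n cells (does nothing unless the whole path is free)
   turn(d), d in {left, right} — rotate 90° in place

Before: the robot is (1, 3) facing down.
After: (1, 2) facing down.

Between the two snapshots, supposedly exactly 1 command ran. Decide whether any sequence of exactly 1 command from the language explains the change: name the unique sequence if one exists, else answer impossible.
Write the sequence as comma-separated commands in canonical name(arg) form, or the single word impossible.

move(1)

key: heading stays S — the single command does not turn
initial: (1, 3) facing down
step 1 (move(1)): (1, 2) facing down
no rival 1-sequence matches.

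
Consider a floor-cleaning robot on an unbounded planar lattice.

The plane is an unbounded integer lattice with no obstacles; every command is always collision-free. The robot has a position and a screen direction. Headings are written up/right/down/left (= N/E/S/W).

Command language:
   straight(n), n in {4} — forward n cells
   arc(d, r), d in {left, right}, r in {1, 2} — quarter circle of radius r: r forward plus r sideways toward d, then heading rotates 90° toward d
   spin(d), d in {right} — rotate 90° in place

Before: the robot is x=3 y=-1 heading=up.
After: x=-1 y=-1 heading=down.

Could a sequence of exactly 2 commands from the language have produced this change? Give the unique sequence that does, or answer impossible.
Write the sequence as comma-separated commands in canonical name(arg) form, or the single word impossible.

key: cell and facing (now S) both changed — the 2 commands mix motion and turning
begin: x=3 y=-1 heading=up
[1] after arc(left, 2): x=1 y=1 heading=left
[2] after arc(left, 2): x=-1 y=-1 heading=down
no rival 2-sequence matches.

arc(left, 2), arc(left, 2)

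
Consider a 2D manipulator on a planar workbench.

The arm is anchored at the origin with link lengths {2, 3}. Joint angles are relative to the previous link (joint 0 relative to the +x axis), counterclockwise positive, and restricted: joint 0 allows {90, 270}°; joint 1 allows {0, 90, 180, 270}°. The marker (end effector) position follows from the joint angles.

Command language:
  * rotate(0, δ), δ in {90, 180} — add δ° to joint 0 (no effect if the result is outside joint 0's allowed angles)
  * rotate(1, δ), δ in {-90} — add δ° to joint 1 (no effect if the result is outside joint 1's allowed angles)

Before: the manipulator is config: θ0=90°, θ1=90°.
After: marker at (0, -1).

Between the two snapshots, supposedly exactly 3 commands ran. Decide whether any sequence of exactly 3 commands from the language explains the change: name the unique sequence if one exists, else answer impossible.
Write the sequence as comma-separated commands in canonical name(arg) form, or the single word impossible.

from: config: θ0=90°, θ1=90°
[1] after rotate(1, -90): config: θ0=90°, θ1=0°
[2] after rotate(1, -90): config: θ0=90°, θ1=270°
[3] after rotate(1, -90): config: θ0=90°, θ1=180°
uniquely the one of 27 3-step routes that fits.

rotate(1, -90), rotate(1, -90), rotate(1, -90)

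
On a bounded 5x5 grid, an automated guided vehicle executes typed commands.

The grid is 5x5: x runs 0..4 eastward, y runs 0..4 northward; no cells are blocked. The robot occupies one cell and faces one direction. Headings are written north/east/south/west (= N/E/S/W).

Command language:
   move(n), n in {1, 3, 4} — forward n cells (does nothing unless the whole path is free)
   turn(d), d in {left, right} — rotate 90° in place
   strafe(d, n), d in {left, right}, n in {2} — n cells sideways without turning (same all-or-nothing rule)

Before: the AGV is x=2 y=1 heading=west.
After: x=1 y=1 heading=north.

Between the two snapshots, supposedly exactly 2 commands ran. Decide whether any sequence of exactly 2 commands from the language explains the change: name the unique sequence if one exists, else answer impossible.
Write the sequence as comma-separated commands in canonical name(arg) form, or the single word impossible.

move(1), turn(right)

key: position moved to (1,1) AND the heading swung to N — translation plus rotation needed
initial: x=2 y=1 heading=west
[1] after move(1): x=1 y=1 heading=west
[2] after turn(right): x=1 y=1 heading=north
no rival 2-sequence matches.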